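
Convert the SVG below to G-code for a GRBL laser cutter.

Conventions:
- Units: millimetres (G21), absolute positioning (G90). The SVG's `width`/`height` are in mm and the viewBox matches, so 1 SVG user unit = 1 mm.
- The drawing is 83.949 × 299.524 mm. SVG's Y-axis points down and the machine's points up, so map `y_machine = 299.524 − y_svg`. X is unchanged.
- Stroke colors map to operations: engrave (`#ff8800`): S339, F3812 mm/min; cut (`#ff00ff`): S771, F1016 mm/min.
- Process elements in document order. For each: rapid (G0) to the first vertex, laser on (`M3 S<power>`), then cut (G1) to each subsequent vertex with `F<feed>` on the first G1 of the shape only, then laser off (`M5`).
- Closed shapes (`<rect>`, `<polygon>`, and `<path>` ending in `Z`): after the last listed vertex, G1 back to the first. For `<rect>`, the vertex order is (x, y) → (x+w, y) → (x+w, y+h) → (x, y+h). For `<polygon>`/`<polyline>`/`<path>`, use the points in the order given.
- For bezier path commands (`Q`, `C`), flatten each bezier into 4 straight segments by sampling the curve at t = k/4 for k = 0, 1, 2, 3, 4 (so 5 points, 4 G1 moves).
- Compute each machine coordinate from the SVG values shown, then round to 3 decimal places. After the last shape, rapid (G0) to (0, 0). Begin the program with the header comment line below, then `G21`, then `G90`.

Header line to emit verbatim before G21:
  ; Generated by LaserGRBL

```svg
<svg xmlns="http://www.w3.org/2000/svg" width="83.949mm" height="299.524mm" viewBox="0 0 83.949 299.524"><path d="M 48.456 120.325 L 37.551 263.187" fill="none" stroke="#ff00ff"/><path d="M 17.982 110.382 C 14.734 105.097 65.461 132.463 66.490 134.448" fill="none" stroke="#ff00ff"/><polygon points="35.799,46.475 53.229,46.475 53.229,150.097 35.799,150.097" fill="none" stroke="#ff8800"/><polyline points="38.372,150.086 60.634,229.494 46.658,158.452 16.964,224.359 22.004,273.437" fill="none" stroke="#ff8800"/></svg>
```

; Generated by LaserGRBL
G21
G90
G0 X48.456 Y179.199
M3 S771
G1 X37.551 Y36.337 F1016
M5
G0 X17.982 Y189.142
M3 S771
G1 X24.046 Y187.890 F1016
G1 X40.632 Y179.835
G1 X58.020 Y170.417
G1 X66.490 Y165.076
M5
G0 X35.799 Y253.049
M3 S339
G1 X53.229 Y253.049 F3812
G1 X53.229 Y149.427
G1 X35.799 Y149.427
G1 X35.799 Y253.049
M5
G0 X38.372 Y149.438
M3 S339
G1 X60.634 Y70.030 F3812
G1 X46.658 Y141.072
G1 X16.964 Y75.165
G1 X22.004 Y26.087
M5
G0 X0.000 Y0.000

Since the viewBox matches the mm dimensions, user units are millimetres directly. The only transform is the Y-flip y_m = 299.524 − y_svg.

Shape 1 is a line segment drawn with `<path>`. Its stroke #ff00ff means cut at S771, F1016. After flipping Y the toolpath is (48.456,179.199) → (37.551,36.337).

Shape 2 is a cubic bezier drawn with `<path>`. Its stroke #ff00ff means cut at S771, F1016. After flipping Y the toolpath is (17.982,189.142) → (24.046,187.890) → (40.632,179.835) → (58.020,170.417) → (66.490,165.076).

Shape 3 is a rectangle drawn with `<polygon>`. Its stroke #ff8800 means engrave at S339, F3812. After flipping Y the toolpath is (35.799,253.049) → (53.229,253.049) → (53.229,149.427) → (35.799,149.427) → (35.799,253.049), returning to the start.

Shape 4 is a open polyline drawn with `<polyline>`. Its stroke #ff8800 means engrave at S339, F3812. After flipping Y the toolpath is (38.372,149.438) → (60.634,70.030) → (46.658,141.072) → (16.964,75.165) → (22.004,26.087).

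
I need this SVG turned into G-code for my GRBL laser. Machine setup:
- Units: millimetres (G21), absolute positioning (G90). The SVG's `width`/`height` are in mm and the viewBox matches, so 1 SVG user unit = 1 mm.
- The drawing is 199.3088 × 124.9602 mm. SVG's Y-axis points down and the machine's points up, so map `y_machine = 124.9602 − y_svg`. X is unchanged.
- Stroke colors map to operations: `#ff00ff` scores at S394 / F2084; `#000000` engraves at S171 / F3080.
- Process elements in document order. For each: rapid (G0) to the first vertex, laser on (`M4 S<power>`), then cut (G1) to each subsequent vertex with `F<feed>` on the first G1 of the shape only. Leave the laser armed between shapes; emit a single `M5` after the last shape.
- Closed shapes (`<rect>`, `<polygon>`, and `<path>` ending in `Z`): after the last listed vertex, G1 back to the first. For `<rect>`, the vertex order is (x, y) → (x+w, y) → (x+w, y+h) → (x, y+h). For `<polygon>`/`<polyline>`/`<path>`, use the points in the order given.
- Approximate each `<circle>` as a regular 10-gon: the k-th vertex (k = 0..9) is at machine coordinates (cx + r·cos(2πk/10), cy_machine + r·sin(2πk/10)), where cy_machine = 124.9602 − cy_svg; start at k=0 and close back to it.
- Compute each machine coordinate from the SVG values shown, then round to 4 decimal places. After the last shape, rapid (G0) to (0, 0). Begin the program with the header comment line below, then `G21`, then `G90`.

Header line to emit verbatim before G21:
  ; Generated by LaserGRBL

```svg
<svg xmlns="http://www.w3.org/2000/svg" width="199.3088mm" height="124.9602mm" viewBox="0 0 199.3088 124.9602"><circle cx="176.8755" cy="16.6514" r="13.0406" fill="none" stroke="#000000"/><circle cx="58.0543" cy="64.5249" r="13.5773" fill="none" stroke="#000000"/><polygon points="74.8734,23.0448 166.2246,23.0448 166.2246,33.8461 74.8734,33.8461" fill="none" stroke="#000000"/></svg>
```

viewBox `0 0 199.3088 124.9602` with mm width/height → 1 unit = 1 mm. Flip: y_m = 124.9602 − y_svg.

**Shape 1** — `<circle>` circle, stroke `#000000` → engrave (S171, F3080). Machine vertices: (189.9161,108.3088) → (187.4256,115.9739) → (180.9053,120.7111) → (172.8457,120.7111) → (166.3254,115.9739) → (163.8349,108.3088) → (166.3254,100.6437) → (172.8457,95.9065) → (180.9053,95.9065) → (187.4256,100.6437) → (189.9161,108.3088). Closed: final G1 returns to the first vertex.

**Shape 2** — `<circle>` circle, stroke `#000000` → engrave (S171, F3080). Machine vertices: (71.6316,60.4353) → (69.0386,68.4158) → (62.2499,73.3481) → (53.8587,73.3481) → (47.0700,68.4158) → (44.4770,60.4353) → (47.0700,52.4548) → (53.8587,47.5225) → (62.2499,47.5225) → (69.0386,52.4548) → (71.6316,60.4353). Closed: final G1 returns to the first vertex.

**Shape 3** — `<polygon>` rectangle, stroke `#000000` → engrave (S171, F3080). Machine vertices: (74.8734,101.9154) → (166.2246,101.9154) → (166.2246,91.1141) → (74.8734,91.1141) → (74.8734,101.9154). Closed: final G1 returns to the first vertex.

; Generated by LaserGRBL
G21
G90
G0 X189.9161 Y108.3088
M4 S171
G1 X187.4256 Y115.9739 F3080
G1 X180.9053 Y120.7111
G1 X172.8457 Y120.7111
G1 X166.3254 Y115.9739
G1 X163.8349 Y108.3088
G1 X166.3254 Y100.6437
G1 X172.8457 Y95.9065
G1 X180.9053 Y95.9065
G1 X187.4256 Y100.6437
G1 X189.9161 Y108.3088
G0 X71.6316 Y60.4353
M4 S171
G1 X69.0386 Y68.4158 F3080
G1 X62.2499 Y73.3481
G1 X53.8587 Y73.3481
G1 X47.0700 Y68.4158
G1 X44.4770 Y60.4353
G1 X47.0700 Y52.4548
G1 X53.8587 Y47.5225
G1 X62.2499 Y47.5225
G1 X69.0386 Y52.4548
G1 X71.6316 Y60.4353
G0 X74.8734 Y101.9154
M4 S171
G1 X166.2246 Y101.9154 F3080
G1 X166.2246 Y91.1141
G1 X74.8734 Y91.1141
G1 X74.8734 Y101.9154
M5
G0 X0.0000 Y0.0000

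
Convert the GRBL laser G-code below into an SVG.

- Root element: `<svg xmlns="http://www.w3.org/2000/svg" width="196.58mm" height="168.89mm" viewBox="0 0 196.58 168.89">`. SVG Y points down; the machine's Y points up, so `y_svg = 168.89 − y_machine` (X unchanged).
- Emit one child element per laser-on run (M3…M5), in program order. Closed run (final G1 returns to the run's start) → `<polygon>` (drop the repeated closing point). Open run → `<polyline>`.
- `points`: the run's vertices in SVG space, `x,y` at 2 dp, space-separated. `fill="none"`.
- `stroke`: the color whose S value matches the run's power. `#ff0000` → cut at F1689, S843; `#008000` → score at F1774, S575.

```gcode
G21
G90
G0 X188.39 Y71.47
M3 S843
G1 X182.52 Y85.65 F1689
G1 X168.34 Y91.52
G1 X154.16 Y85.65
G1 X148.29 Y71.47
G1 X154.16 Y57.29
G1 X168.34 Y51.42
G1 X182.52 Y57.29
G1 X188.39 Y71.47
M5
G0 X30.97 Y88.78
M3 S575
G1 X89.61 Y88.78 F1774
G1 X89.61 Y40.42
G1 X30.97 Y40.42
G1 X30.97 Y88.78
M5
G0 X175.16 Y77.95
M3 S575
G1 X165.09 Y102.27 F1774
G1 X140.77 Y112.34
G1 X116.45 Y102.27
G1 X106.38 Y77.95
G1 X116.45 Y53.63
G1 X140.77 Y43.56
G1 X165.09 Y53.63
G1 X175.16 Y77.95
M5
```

y_svg = 168.89 − y_m.

[1] S843→`#ff0000` (cut); closed run; points: 188.39,97.42 182.52,83.24 168.34,77.37 154.16,83.24 148.29,97.42 154.16,111.60 168.34,117.47 182.52,111.60

[2] S575→`#008000` (score); closed run; points: 30.97,80.11 89.61,80.11 89.61,128.47 30.97,128.47

[3] S575→`#008000` (score); closed run; points: 175.16,90.94 165.09,66.62 140.77,56.55 116.45,66.62 106.38,90.94 116.45,115.26 140.77,125.33 165.09,115.26

<svg xmlns="http://www.w3.org/2000/svg" width="196.58mm" height="168.89mm" viewBox="0 0 196.58 168.89">
  <polygon points="188.39,97.42 182.52,83.24 168.34,77.37 154.16,83.24 148.29,97.42 154.16,111.60 168.34,117.47 182.52,111.60" fill="none" stroke="#ff0000"/>
  <polygon points="30.97,80.11 89.61,80.11 89.61,128.47 30.97,128.47" fill="none" stroke="#008000"/>
  <polygon points="175.16,90.94 165.09,66.62 140.77,56.55 116.45,66.62 106.38,90.94 116.45,115.26 140.77,125.33 165.09,115.26" fill="none" stroke="#008000"/>
</svg>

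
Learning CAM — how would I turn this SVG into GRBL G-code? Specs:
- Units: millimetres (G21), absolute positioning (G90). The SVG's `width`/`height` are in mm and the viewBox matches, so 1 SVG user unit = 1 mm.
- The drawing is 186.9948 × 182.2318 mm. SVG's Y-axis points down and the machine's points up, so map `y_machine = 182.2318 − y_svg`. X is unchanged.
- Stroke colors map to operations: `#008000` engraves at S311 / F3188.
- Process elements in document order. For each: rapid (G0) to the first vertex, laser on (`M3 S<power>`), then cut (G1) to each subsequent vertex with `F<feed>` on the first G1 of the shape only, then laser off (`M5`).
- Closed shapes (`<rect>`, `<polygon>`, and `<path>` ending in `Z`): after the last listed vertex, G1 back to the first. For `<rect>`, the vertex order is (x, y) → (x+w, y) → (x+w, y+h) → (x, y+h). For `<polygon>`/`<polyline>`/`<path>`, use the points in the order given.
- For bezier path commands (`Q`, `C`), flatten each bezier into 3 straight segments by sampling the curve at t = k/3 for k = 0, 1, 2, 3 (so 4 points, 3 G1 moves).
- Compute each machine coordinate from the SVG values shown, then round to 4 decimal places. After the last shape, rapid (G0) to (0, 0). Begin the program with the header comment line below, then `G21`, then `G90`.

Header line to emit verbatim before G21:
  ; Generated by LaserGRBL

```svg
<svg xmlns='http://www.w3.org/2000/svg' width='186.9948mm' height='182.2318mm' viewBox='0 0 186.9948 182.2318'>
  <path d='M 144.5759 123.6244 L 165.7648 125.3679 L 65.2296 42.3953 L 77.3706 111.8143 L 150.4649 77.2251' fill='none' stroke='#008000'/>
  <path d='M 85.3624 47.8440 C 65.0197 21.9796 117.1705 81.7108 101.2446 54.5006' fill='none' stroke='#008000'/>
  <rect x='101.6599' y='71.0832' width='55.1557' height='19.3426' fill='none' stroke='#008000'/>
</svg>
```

; Generated by LaserGRBL
G21
G90
G0 X144.5759 Y58.6074
M3 S311
G1 X165.7648 Y56.8639 F3188
G1 X65.2296 Y139.8365
G1 X77.3706 Y70.4175
G1 X150.4649 Y105.0067
M5
G0 X85.3624 Y134.3878
M3 S311
G1 X83.9779 Y138.1106 F3188
G1 X99.6846 Y123.1112
G1 X101.2446 Y127.7312
M5
G0 X101.6599 Y111.1486
M3 S311
G1 X156.8156 Y111.1486 F3188
G1 X156.8156 Y91.8060
G1 X101.6599 Y91.8060
G1 X101.6599 Y111.1486
M5
G0 X0.0000 Y0.0000

viewBox `0 0 186.9948 182.2318` with mm width/height → 1 unit = 1 mm. Flip: y_m = 182.2318 − y_svg.

**Shape 1** — `<path>` open polyline, stroke `#008000` → engrave (S311, F3188). Machine vertices: (144.5759,58.6074) → (165.7648,56.8639) → (65.2296,139.8365) → (77.3706,70.4175) → (150.4649,105.0067). Open path.

**Shape 2** — `<path>` cubic bezier, stroke `#008000` → engrave (S311, F3188). Control points (SVG): P0=(85.3624,47.8440), P1=(65.0197,21.9796), P2=(117.1705,81.7108), P3=(101.2446,54.5006); sampled at t=k/3. Machine vertices: (85.3624,134.3878) → (83.9779,138.1106) → (99.6846,123.1112) → (101.2446,127.7312). Open path.

**Shape 3** — `<rect>` rectangle, stroke `#008000` → engrave (S311, F3188). Machine vertices: (101.6599,111.1486) → (156.8156,111.1486) → (156.8156,91.8060) → (101.6599,91.8060) → (101.6599,111.1486). Closed: final G1 returns to the first vertex.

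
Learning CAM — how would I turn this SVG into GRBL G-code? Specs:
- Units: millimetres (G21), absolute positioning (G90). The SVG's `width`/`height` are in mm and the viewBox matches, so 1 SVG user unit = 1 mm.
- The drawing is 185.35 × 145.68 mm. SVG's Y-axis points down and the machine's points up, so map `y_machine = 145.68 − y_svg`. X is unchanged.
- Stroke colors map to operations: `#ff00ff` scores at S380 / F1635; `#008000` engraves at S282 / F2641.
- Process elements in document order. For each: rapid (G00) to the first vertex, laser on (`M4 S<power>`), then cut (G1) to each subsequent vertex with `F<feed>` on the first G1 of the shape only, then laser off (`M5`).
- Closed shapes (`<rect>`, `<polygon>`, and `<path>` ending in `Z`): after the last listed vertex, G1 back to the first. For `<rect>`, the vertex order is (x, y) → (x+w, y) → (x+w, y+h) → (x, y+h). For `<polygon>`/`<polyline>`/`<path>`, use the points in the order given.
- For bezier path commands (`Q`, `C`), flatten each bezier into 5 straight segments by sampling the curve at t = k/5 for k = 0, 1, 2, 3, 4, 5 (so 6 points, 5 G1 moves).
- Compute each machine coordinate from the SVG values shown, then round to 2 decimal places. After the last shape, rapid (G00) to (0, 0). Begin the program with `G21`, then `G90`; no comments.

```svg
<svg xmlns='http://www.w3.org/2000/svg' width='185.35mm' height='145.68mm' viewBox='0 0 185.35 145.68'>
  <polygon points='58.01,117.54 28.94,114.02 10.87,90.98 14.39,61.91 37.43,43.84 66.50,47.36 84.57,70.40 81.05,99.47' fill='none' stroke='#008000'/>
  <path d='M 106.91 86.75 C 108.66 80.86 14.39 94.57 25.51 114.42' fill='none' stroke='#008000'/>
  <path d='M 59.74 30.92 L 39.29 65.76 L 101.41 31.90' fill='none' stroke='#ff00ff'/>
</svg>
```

G21
G90
G00 X58.01 Y28.14
M4 S282
G1 X28.94 Y31.66 F2641
G1 X10.87 Y54.70
G1 X14.39 Y83.77
G1 X37.43 Y101.84
G1 X66.50 Y98.32
G1 X84.57 Y75.28
G1 X81.05 Y46.21
G1 X58.01 Y28.14
M5
G00 X106.91 Y58.93
M4 S282
G1 X98.05 Y60.22 F2641
G1 X75.81 Y57.45
G1 X49.86 Y51.27
G1 X29.87 Y42.33
G1 X25.51 Y31.26
M5
G00 X59.74 Y114.76
M4 S380
G1 X39.29 Y79.92 F1635
G1 X101.41 Y113.78
M5
G00 X0.00 Y0.00

1 u = 1 mm; y_m = 145.68 − y.

[1] `<polygon>` regular polygon, #008000→engrave S282 F2641: (58.01,28.14) → (28.94,31.66) → (10.87,54.70) → (14.39,83.77) → (37.43,101.84) → (66.50,98.32) → (84.57,75.28) → (81.05,46.21) → (58.01,28.14) (closed)

[2] `<path>` cubic bezier, #008000→engrave S282 F2641: (106.91,58.93) → (98.05,60.22) → (75.81,57.45) → (49.86,51.27) → (29.87,42.33) → (25.51,31.26)

[3] `<path>` open polyline, #ff00ff→score S380 F1635: (59.74,114.76) → (39.29,79.92) → (101.41,113.78)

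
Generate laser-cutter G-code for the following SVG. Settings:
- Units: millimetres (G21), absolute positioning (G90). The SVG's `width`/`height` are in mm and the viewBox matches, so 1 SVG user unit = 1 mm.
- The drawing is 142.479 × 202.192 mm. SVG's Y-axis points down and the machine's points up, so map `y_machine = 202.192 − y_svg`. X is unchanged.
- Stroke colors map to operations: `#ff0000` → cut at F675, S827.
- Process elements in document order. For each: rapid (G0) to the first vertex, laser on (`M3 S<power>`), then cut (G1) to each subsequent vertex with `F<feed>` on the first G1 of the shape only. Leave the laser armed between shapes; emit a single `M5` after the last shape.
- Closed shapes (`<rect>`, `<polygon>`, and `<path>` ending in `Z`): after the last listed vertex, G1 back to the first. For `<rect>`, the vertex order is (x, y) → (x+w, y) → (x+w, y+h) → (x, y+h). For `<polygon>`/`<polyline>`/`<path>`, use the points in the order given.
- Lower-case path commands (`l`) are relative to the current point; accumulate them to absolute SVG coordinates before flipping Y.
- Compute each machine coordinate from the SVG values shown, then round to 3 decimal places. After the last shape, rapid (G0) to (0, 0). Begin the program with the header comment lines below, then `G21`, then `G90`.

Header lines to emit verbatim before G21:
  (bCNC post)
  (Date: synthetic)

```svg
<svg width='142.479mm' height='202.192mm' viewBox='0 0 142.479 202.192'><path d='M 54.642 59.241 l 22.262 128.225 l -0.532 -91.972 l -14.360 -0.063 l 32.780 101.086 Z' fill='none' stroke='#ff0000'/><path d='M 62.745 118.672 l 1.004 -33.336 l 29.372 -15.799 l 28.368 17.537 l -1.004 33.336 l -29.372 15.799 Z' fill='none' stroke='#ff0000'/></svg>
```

1 u = 1 mm; y_m = 202.192 − y.

[1] `<path>` closed polygon, #ff0000→cut S827 F675: (54.642,142.951) → (76.904,14.726) → (76.372,106.698) → (62.012,106.761) → (94.792,5.675) → (54.642,142.951) (closed)

[2] `<path>` regular polygon, #ff0000→cut S827 F675: (62.745,83.520) → (63.749,116.856) → (93.121,132.655) → (121.489,115.118) → (120.485,81.782) → (91.113,65.983) → (62.745,83.520) (closed)

(bCNC post)
(Date: synthetic)
G21
G90
G0 X54.642 Y142.951
M3 S827
G1 X76.904 Y14.726 F675
G1 X76.372 Y106.698
G1 X62.012 Y106.761
G1 X94.792 Y5.675
G1 X54.642 Y142.951
G0 X62.745 Y83.520
M3 S827
G1 X63.749 Y116.856 F675
G1 X93.121 Y132.655
G1 X121.489 Y115.118
G1 X120.485 Y81.782
G1 X91.113 Y65.983
G1 X62.745 Y83.520
M5
G0 X0.000 Y0.000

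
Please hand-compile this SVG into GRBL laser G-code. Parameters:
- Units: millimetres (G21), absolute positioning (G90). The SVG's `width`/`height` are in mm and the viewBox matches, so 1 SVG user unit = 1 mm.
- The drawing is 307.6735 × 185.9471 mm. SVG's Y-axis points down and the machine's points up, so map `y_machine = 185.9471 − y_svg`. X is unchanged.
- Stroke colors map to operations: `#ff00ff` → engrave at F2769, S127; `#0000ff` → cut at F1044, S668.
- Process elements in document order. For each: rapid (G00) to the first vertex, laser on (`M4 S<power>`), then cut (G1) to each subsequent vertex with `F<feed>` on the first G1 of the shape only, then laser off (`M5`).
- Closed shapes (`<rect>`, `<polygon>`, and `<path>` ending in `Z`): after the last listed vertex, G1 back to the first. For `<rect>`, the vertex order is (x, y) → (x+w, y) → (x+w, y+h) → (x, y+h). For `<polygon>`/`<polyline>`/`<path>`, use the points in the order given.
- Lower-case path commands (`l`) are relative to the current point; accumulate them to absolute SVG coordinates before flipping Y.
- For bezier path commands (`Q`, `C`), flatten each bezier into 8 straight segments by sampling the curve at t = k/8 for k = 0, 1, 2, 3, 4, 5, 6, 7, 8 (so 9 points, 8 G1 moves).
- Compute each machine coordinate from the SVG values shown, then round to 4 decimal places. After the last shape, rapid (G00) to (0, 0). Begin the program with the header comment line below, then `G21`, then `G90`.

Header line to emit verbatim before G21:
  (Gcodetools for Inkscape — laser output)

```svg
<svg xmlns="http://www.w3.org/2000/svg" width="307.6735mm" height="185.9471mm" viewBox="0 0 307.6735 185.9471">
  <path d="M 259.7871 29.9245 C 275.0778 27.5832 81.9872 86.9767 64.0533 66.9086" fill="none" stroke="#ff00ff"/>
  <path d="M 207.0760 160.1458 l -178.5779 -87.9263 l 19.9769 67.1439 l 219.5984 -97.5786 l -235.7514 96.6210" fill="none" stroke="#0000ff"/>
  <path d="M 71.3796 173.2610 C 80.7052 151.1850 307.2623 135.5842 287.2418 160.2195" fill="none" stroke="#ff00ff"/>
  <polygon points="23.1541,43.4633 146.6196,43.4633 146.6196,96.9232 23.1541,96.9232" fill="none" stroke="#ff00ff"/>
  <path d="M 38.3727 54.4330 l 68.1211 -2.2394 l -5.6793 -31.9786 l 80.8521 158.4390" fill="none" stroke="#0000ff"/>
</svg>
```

(Gcodetools for Inkscape — laser output)
G21
G90
G00 X259.7871 Y156.0226
M4 S127
G1 X256.5023 Y154.2825 F2769
G1 X238.1764 Y148.4095
G1 X209.3039 Y140.0581
G1 X174.3794 Y130.8830
G1 X137.8975 Y122.5388
G1 X104.3528 Y116.6803
G1 X78.2399 Y114.9620
G1 X64.0533 Y119.0385
M5
G00 X207.0760 Y25.8013
M4 S668
G1 X28.4981 Y113.7276 F1044
G1 X48.4750 Y46.5837
G1 X268.0734 Y144.1623
G1 X32.3220 Y47.5413
M5
G00 X71.3796 Y12.6861
M4 S127
G1 X84.1535 Y20.5951 F2769
G1 X111.8577 Y27.5015
G1 X149.0568 Y33.0095
G1 X190.3155 Y36.7236
G1 X230.1986 Y38.2481
G1 X263.2709 Y37.1873
G1 X284.0970 Y33.1457
G1 X287.2418 Y25.7276
M5
G00 X23.1541 Y142.4838
M4 S127
G1 X146.6196 Y142.4838 F2769
G1 X146.6196 Y89.0239
G1 X23.1541 Y89.0239
G1 X23.1541 Y142.4838
M5
G00 X38.3727 Y131.5141
M4 S668
G1 X106.4938 Y133.7535 F1044
G1 X100.8145 Y165.7321
G1 X181.6666 Y7.2931
M5
G00 X0.0000 Y0.0000

1 u = 1 mm; y_m = 185.9471 − y.

[1] `<path>` cubic bezier, #ff00ff→engrave S127 F2769: (259.7871,156.0226) → (256.5023,154.2825) → (238.1764,148.4095) → (209.3039,140.0581) → (174.3794,130.8830) → (137.8975,122.5388) → (104.3528,116.6803) → (78.2399,114.9620) → (64.0533,119.0385)

[2] `<path>` open polyline, #0000ff→cut S668 F1044: (207.0760,25.8013) → (28.4981,113.7276) → (48.4750,46.5837) → (268.0734,144.1623) → (32.3220,47.5413)

[3] `<path>` cubic bezier, #ff00ff→engrave S127 F2769: (71.3796,12.6861) → (84.1535,20.5951) → (111.8577,27.5015) → (149.0568,33.0095) → (190.3155,36.7236) → (230.1986,38.2481) → (263.2709,37.1873) → (284.0970,33.1457) → (287.2418,25.7276)

[4] `<polygon>` rectangle, #ff00ff→engrave S127 F2769: (23.1541,142.4838) → (146.6196,142.4838) → (146.6196,89.0239) → (23.1541,89.0239) → (23.1541,142.4838) (closed)

[5] `<path>` open polyline, #0000ff→cut S668 F1044: (38.3727,131.5141) → (106.4938,133.7535) → (100.8145,165.7321) → (181.6666,7.2931)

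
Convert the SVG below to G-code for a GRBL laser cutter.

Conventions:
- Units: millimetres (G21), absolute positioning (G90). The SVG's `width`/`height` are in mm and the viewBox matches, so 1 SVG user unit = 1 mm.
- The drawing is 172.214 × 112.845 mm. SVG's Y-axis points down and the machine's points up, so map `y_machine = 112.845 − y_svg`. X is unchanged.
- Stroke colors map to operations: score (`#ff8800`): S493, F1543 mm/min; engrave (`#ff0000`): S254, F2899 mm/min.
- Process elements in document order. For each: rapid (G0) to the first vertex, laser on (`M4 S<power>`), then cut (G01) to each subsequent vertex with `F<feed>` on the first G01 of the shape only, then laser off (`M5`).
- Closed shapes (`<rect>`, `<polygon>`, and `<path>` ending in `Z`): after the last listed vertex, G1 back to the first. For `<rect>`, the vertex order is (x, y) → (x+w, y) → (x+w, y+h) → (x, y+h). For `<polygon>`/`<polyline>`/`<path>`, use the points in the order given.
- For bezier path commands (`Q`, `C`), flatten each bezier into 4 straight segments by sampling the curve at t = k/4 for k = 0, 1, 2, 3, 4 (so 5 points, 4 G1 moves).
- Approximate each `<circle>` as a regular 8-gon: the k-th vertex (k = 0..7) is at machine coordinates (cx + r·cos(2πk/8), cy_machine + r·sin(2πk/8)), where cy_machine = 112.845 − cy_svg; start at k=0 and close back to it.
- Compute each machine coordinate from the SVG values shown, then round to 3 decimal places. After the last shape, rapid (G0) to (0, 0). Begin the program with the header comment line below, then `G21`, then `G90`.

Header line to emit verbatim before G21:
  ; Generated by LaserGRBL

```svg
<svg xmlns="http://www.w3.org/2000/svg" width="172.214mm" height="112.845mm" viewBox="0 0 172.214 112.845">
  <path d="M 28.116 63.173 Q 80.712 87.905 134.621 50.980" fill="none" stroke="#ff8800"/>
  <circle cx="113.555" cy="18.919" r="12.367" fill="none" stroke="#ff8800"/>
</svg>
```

Since the viewBox matches the mm dimensions, user units are millimetres directly. The only transform is the Y-flip y_m = 112.845 − y_svg.

Shape 1 is a quadratic bezier drawn with `<path>`. Its stroke #ff8800 means score at S493, F1543. After flipping Y the toolpath is (28.116,49.672) → (54.496,41.160) → (81.040,40.354) → (107.749,47.256) → (134.621,61.865).

Shape 2 is a circle drawn with `<circle>`. Its stroke #ff8800 means score at S493, F1543. After flipping Y the toolpath is (125.922,93.926) → (122.300,102.671) → (113.555,106.293) → (104.810,102.671) → (101.188,93.926) → (104.810,85.181) → (113.555,81.559) → (122.300,85.181) → (125.922,93.926), returning to the start.

; Generated by LaserGRBL
G21
G90
G0 X28.116 Y49.672
M4 S493
G01 X54.496 Y41.160 F1543
G01 X81.040 Y40.354
G01 X107.749 Y47.256
G01 X134.621 Y61.865
M5
G0 X125.922 Y93.926
M4 S493
G01 X122.300 Y102.671 F1543
G01 X113.555 Y106.293
G01 X104.810 Y102.671
G01 X101.188 Y93.926
G01 X104.810 Y85.181
G01 X113.555 Y81.559
G01 X122.300 Y85.181
G01 X125.922 Y93.926
M5
G0 X0.000 Y0.000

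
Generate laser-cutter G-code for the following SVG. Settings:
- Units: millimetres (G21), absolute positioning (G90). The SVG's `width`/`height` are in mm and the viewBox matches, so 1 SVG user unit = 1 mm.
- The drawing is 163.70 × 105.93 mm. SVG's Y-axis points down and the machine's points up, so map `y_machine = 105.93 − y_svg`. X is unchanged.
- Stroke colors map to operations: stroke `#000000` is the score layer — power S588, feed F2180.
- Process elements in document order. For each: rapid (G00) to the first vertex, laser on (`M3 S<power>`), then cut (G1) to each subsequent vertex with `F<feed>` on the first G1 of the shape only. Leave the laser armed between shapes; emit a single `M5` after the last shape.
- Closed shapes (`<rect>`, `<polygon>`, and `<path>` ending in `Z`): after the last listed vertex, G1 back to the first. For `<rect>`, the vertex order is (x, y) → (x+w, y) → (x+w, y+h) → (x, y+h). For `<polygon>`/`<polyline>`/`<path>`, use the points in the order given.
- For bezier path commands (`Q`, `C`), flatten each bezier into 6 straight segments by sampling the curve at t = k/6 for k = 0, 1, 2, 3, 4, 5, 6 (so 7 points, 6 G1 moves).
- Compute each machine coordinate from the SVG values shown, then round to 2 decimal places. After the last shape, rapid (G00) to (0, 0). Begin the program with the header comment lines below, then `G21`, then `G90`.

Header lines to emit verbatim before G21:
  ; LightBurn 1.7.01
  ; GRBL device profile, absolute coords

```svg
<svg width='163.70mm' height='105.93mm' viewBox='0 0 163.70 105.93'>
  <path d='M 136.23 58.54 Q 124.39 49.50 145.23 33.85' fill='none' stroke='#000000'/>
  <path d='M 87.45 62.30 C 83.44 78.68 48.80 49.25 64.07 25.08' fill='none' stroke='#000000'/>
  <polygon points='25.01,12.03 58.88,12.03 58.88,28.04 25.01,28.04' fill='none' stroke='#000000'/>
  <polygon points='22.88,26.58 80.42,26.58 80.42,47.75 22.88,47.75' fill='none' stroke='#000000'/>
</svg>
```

; LightBurn 1.7.01
; GRBL device profile, absolute coords
G21
G90
G00 X136.23 Y47.39
M3 S588
G1 X133.19 Y50.59 F2180
G1 X131.97 Y54.15
G1 X132.56 Y58.08
G1 X134.97 Y62.38
G1 X139.19 Y67.05
G1 X145.23 Y72.08
G00 X87.45 Y43.63
M3 S588
G1 X83.27 Y39.02 F2180
G1 X76.21 Y40.63
G1 X68.53 Y47.03
G1 X62.45 Y56.82
G1 X60.22 Y68.56
G1 X64.07 Y80.85
G00 X25.01 Y93.90
M3 S588
G1 X58.88 Y93.90 F2180
G1 X58.88 Y77.89
G1 X25.01 Y77.89
G1 X25.01 Y93.90
G00 X22.88 Y79.35
M3 S588
G1 X80.42 Y79.35 F2180
G1 X80.42 Y58.18
G1 X22.88 Y58.18
G1 X22.88 Y79.35
M5
G00 X0.00 Y0.00

1 u = 1 mm; y_m = 105.93 − y.

[1] `<path>` quadratic bezier, #000000→score S588 F2180: (136.23,47.39) → (133.19,50.59) → (131.97,54.15) → (132.56,58.08) → (134.97,62.38) → (139.19,67.05) → (145.23,72.08)

[2] `<path>` cubic bezier, #000000→score S588 F2180: (87.45,43.63) → (83.27,39.02) → (76.21,40.63) → (68.53,47.03) → (62.45,56.82) → (60.22,68.56) → (64.07,80.85)

[3] `<polygon>` rectangle, #000000→score S588 F2180: (25.01,93.90) → (58.88,93.90) → (58.88,77.89) → (25.01,77.89) → (25.01,93.90) (closed)

[4] `<polygon>` rectangle, #000000→score S588 F2180: (22.88,79.35) → (80.42,79.35) → (80.42,58.18) → (22.88,58.18) → (22.88,79.35) (closed)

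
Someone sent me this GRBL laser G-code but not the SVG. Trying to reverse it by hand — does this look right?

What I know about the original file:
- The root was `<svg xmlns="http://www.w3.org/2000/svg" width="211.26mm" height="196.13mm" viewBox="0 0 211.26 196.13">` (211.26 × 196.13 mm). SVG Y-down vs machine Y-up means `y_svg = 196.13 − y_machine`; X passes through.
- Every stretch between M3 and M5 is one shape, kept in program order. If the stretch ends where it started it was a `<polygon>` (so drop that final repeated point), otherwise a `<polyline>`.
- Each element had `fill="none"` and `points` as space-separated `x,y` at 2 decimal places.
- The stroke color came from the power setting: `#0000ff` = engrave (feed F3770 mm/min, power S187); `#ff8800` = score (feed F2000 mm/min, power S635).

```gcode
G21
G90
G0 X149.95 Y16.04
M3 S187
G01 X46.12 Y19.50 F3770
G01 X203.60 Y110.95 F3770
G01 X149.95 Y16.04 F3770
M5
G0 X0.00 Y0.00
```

<svg xmlns="http://www.w3.org/2000/svg" width="211.26mm" height="196.13mm" viewBox="0 0 211.26 196.13">
  <polygon points="149.95,180.09 46.12,176.63 203.60,85.18" fill="none" stroke="#0000ff"/>
</svg>

Each laser-on run becomes one SVG element. Flip Y back into SVG space with y_svg = 196.13 − y_machine. Every run uses S187, so all elements get stroke `#0000ff` (engrave).

Run 1: The run returns to its start, so emit a `<polygon>` with points (Y-flipped): 149.95,180.09 46.12,176.63 203.60,85.18.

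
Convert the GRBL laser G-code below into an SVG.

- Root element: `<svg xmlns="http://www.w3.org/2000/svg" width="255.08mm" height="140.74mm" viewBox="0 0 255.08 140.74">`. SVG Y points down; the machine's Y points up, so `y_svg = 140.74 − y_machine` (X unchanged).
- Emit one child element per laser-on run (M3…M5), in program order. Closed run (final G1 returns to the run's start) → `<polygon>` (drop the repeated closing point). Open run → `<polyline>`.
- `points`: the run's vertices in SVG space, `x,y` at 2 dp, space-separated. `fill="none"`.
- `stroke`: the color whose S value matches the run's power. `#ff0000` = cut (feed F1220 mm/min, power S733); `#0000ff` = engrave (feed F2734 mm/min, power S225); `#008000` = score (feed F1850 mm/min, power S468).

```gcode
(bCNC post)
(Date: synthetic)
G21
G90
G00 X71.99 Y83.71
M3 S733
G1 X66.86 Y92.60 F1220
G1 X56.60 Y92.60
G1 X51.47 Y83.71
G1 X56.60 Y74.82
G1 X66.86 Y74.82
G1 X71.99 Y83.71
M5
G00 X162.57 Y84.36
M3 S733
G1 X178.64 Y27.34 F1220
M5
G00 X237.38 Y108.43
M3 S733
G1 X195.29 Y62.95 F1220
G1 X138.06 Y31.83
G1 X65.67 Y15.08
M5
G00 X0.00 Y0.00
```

y_svg = 140.74 − y_m. Every run uses S733, so all elements get stroke `#ff0000` (cut).

[1] closed run; points: 71.99,57.03 66.86,48.14 56.60,48.14 51.47,57.03 56.60,65.92 66.86,65.92

[2] open run; points: 162.57,56.38 178.64,113.40

[3] open run; points: 237.38,32.31 195.29,77.79 138.06,108.91 65.67,125.66

<svg xmlns="http://www.w3.org/2000/svg" width="255.08mm" height="140.74mm" viewBox="0 0 255.08 140.74">
  <polygon points="71.99,57.03 66.86,48.14 56.60,48.14 51.47,57.03 56.60,65.92 66.86,65.92" fill="none" stroke="#ff0000"/>
  <polyline points="162.57,56.38 178.64,113.40" fill="none" stroke="#ff0000"/>
  <polyline points="237.38,32.31 195.29,77.79 138.06,108.91 65.67,125.66" fill="none" stroke="#ff0000"/>
</svg>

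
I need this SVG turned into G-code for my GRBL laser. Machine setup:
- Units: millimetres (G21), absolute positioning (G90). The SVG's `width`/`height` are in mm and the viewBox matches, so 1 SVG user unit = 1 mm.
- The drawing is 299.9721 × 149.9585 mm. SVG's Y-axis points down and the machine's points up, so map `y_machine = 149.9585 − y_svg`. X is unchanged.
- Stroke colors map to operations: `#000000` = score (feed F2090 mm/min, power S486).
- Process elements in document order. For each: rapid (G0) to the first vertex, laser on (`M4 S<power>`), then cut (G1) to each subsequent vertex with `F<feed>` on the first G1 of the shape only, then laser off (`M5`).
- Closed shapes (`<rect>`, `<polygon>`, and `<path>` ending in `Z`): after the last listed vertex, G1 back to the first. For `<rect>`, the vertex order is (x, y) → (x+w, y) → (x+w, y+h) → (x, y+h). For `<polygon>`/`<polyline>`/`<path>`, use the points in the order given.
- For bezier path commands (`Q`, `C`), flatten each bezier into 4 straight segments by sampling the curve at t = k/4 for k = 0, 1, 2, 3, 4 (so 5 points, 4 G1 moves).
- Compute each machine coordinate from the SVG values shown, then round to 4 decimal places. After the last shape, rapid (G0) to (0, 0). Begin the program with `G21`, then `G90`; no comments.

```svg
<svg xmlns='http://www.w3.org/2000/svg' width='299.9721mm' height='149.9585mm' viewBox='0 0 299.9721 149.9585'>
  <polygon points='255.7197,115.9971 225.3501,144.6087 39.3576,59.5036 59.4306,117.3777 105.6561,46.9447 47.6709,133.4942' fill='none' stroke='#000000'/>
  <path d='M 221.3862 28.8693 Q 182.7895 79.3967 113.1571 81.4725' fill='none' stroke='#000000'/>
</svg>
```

G21
G90
G0 X255.7197 Y33.9614
M4 S486
G1 X225.3501 Y5.3498 F2090
G1 X39.3576 Y90.4549
G1 X59.4306 Y32.5808
G1 X105.6561 Y103.0138
G1 X47.6709 Y16.4643
G1 X255.7197 Y33.9614
M5
G0 X221.3862 Y121.0892
M4 S486
G1 X200.1481 Y98.8537 F2090
G1 X175.0306 Y82.6747
G1 X146.0336 Y72.5521
G1 X113.1571 Y68.4860
M5
G0 X0.0000 Y0.0000

Since the viewBox matches the mm dimensions, user units are millimetres directly. The only transform is the Y-flip y_m = 149.9585 − y_svg.

Shape 1 is a closed polygon drawn with `<polygon>`. Its stroke #000000 means score at S486, F2090. After flipping Y the toolpath is (255.7197,33.9614) → (225.3501,5.3498) → (39.3576,90.4549) → (59.4306,32.5808) → (105.6561,103.0138) → (47.6709,16.4643) → (255.7197,33.9614), returning to the start.

Shape 2 is a quadratic bezier drawn with `<path>`. Its stroke #000000 means score at S486, F2090. After flipping Y the toolpath is (221.3862,121.0892) → (200.1481,98.8537) → (175.0306,82.6747) → (146.0336,72.5521) → (113.1571,68.4860).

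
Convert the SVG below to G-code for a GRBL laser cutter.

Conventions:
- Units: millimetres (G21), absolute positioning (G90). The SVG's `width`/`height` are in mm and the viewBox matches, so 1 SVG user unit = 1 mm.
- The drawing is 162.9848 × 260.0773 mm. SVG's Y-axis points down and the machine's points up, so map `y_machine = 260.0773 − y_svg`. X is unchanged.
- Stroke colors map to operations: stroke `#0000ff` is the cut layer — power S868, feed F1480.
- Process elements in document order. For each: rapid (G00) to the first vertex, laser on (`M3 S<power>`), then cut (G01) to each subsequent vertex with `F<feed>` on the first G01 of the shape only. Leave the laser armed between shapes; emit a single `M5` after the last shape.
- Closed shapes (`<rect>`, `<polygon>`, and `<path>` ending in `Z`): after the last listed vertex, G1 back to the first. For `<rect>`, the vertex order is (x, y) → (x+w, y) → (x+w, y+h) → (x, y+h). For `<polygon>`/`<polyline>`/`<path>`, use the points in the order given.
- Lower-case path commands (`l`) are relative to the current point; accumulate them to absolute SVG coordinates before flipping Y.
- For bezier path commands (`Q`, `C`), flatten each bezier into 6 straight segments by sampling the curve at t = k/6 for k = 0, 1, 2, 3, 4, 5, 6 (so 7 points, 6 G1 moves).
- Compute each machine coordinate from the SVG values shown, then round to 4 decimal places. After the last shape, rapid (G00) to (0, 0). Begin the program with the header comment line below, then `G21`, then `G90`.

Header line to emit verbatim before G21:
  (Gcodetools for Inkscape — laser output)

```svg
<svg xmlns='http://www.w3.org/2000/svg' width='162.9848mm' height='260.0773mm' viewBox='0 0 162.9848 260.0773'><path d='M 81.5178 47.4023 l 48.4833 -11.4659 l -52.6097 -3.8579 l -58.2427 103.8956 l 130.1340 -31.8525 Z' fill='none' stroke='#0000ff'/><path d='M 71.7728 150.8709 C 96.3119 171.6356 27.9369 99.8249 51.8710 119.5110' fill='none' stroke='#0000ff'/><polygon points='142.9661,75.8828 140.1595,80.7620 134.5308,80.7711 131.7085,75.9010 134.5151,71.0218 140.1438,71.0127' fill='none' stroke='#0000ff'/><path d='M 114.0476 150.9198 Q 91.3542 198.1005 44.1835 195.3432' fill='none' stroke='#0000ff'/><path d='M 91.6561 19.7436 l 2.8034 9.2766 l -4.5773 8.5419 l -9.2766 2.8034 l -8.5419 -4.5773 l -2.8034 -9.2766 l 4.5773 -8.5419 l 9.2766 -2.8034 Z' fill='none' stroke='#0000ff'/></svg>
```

viewBox `0 0 162.9848 260.0773` with mm width/height → 1 unit = 1 mm. Flip: y_m = 260.0773 − y_svg.

**Shape 1** — `<path>` closed polygon, stroke `#0000ff` → cut (S868, F1480). Machine vertices: (81.5178,212.6750) → (130.0011,224.1409) → (77.3914,227.9988) → (19.1487,124.1032) → (149.2827,155.9557) → (81.5178,212.6750). Closed: final G1 returns to the first vertex.

**Shape 2** — `<path>` cubic bezier, stroke `#0000ff` → cut (S868, F1480). Control points (SVG): P0=(71.7728,150.8709), P1=(96.3119,171.6356), P2=(27.9369,99.8249), P3=(51.8710,119.5110); sampled at t=k/6. Machine vertices: (71.7728,109.2064) → (77.1570,105.6865) → (72.2007,112.4827) → (62.0488,124.4819) → (51.8465,136.5710) → (46.7389,143.6368) → (51.8710,140.5663). Open path.

**Shape 3** — `<polygon>` regular polygon, stroke `#0000ff` → cut (S868, F1480). Machine vertices: (142.9661,184.1945) → (140.1595,179.3153) → (134.5308,179.3062) → (131.7085,184.1763) → (134.5151,189.0555) → (140.1438,189.0646) → (142.9661,184.1945). Closed: final G1 returns to the first vertex.

**Shape 4** — `<path>` quadratic bezier, stroke `#0000ff` → cut (S868, F1480). Control points (SVG): P0=(114.0476,150.9198), P1=(91.3542,198.1005), P2=(44.1835,195.3432); sampled at t=k/6. Machine vertices: (114.0476,109.1575) → (105.8032,94.8178) → (96.1990,83.2524) → (85.2349,74.4613) → (72.9109,68.4446) → (59.2271,65.2022) → (44.1835,64.7341). Open path.

**Shape 5** — `<path>` regular polygon, stroke `#0000ff` → cut (S868, F1480). Machine vertices: (91.6561,240.3337) → (94.4595,231.0571) → (89.8822,222.5152) → (80.6056,219.7118) → (72.0637,224.2891) → (69.2603,233.5657) → (73.8376,242.1076) → (83.1142,244.9110) → (91.6561,240.3337). Closed: final G1 returns to the first vertex.

(Gcodetools for Inkscape — laser output)
G21
G90
G00 X81.5178 Y212.6750
M3 S868
G01 X130.0011 Y224.1409 F1480
G01 X77.3914 Y227.9988
G01 X19.1487 Y124.1032
G01 X149.2827 Y155.9557
G01 X81.5178 Y212.6750
G00 X71.7728 Y109.2064
M3 S868
G01 X77.1570 Y105.6865 F1480
G01 X72.2007 Y112.4827
G01 X62.0488 Y124.4819
G01 X51.8465 Y136.5710
G01 X46.7389 Y143.6368
G01 X51.8710 Y140.5663
G00 X142.9661 Y184.1945
M3 S868
G01 X140.1595 Y179.3153 F1480
G01 X134.5308 Y179.3062
G01 X131.7085 Y184.1763
G01 X134.5151 Y189.0555
G01 X140.1438 Y189.0646
G01 X142.9661 Y184.1945
G00 X114.0476 Y109.1575
M3 S868
G01 X105.8032 Y94.8178 F1480
G01 X96.1990 Y83.2524
G01 X85.2349 Y74.4613
G01 X72.9109 Y68.4446
G01 X59.2271 Y65.2022
G01 X44.1835 Y64.7341
G00 X91.6561 Y240.3337
M3 S868
G01 X94.4595 Y231.0571 F1480
G01 X89.8822 Y222.5152
G01 X80.6056 Y219.7118
G01 X72.0637 Y224.2891
G01 X69.2603 Y233.5657
G01 X73.8376 Y242.1076
G01 X83.1142 Y244.9110
G01 X91.6561 Y240.3337
M5
G00 X0.0000 Y0.0000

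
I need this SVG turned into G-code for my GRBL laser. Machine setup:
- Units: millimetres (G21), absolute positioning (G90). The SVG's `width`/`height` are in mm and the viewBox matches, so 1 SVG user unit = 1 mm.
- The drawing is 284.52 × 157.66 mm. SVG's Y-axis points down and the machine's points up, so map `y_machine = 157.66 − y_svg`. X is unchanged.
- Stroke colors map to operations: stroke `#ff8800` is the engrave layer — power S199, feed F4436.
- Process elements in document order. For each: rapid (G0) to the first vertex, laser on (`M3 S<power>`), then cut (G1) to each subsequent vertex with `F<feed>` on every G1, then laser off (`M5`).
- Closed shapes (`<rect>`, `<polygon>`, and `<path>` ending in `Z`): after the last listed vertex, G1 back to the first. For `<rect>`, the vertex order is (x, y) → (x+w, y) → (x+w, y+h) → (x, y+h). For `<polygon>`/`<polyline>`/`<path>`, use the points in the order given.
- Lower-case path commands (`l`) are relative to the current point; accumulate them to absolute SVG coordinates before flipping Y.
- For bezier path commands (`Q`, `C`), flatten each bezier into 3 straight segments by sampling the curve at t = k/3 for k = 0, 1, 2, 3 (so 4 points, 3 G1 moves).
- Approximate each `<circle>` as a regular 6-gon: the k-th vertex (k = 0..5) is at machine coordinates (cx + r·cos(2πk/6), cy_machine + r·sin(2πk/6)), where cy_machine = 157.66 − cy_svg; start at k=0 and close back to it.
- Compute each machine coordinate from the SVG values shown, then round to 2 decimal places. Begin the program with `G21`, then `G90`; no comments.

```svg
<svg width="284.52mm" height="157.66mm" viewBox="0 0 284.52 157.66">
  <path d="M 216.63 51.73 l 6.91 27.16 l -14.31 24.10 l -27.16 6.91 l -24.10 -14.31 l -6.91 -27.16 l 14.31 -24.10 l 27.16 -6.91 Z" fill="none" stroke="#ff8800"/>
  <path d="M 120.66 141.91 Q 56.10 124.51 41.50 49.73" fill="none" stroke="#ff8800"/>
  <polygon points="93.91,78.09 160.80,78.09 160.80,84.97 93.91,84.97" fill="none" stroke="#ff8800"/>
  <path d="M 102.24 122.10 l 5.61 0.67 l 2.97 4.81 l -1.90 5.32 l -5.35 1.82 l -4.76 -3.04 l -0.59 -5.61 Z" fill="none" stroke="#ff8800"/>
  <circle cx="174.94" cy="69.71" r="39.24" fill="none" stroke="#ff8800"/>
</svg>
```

Since the viewBox matches the mm dimensions, user units are millimetres directly. The only transform is the Y-flip y_m = 157.66 − y_svg.

Shape 1 is a regular polygon drawn with `<path>`. Its stroke #ff8800 means engrave at S199, F4436. After flipping Y the toolpath is (216.63,105.93) → (223.54,78.77) → (209.23,54.67) → (182.07,47.76) → (157.97,62.07) → (151.06,89.23) → (165.37,113.33) → (192.53,120.24) → (216.63,105.93), returning to the start.

Shape 2 is a quadratic bezier drawn with `<path>`. Its stroke #ff8800 means engrave at S199, F4436. After flipping Y the toolpath is (120.66,15.75) → (83.17,33.73) → (56.78,64.45) → (41.50,107.93).

Shape 3 is a rectangle drawn with `<polygon>`. Its stroke #ff8800 means engrave at S199, F4436. After flipping Y the toolpath is (93.91,79.57) → (160.80,79.57) → (160.80,72.69) → (93.91,72.69) → (93.91,79.57), returning to the start.

Shape 4 is a regular polygon drawn with `<path>`. Its stroke #ff8800 means engrave at S199, F4436. After flipping Y the toolpath is (102.24,35.56) → (107.85,34.89) → (110.82,30.08) → (108.92,24.76) → (103.57,22.94) → (98.81,25.98) → (98.22,31.59) → (102.24,35.56), returning to the start.

Shape 5 is a circle drawn with `<circle>`. Its stroke #ff8800 means engrave at S199, F4436. After flipping Y the toolpath is (214.18,87.95) → (194.56,121.93) → (155.32,121.93) → (135.70,87.95) → (155.32,53.97) → (194.56,53.97) → (214.18,87.95), returning to the start.

G21
G90
G0 X216.63 Y105.93
M3 S199
G1 X223.54 Y78.77 F4436
G1 X209.23 Y54.67 F4436
G1 X182.07 Y47.76 F4436
G1 X157.97 Y62.07 F4436
G1 X151.06 Y89.23 F4436
G1 X165.37 Y113.33 F4436
G1 X192.53 Y120.24 F4436
G1 X216.63 Y105.93 F4436
M5
G0 X120.66 Y15.75
M3 S199
G1 X83.17 Y33.73 F4436
G1 X56.78 Y64.45 F4436
G1 X41.50 Y107.93 F4436
M5
G0 X93.91 Y79.57
M3 S199
G1 X160.80 Y79.57 F4436
G1 X160.80 Y72.69 F4436
G1 X93.91 Y72.69 F4436
G1 X93.91 Y79.57 F4436
M5
G0 X102.24 Y35.56
M3 S199
G1 X107.85 Y34.89 F4436
G1 X110.82 Y30.08 F4436
G1 X108.92 Y24.76 F4436
G1 X103.57 Y22.94 F4436
G1 X98.81 Y25.98 F4436
G1 X98.22 Y31.59 F4436
G1 X102.24 Y35.56 F4436
M5
G0 X214.18 Y87.95
M3 S199
G1 X194.56 Y121.93 F4436
G1 X155.32 Y121.93 F4436
G1 X135.70 Y87.95 F4436
G1 X155.32 Y53.97 F4436
G1 X194.56 Y53.97 F4436
G1 X214.18 Y87.95 F4436
M5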